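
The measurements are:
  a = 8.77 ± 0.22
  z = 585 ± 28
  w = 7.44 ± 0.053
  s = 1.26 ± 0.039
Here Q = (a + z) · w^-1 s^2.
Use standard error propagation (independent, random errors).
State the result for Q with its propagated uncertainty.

127 ± 9.90

Let u = a + z = 594. δu = √(δa² + δz²) = √(0.0484 + 784) = 28.0, so δu/u = 0.0472.
Q is then a monomial in u, w, s:
δQ/Q = √((δu/u)² + (-1·δw/w)² + (2·δs/s)²) = √(0.00222 + 5.07e-05 + 0.00383) = 0.0781
Q = 127, so δQ = 0.0781 × 127 = 9.90.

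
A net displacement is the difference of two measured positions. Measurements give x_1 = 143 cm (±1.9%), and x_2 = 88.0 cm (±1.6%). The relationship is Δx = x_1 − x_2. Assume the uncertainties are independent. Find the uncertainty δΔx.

3.06 cm

Δx is a linear combination, so absolute uncertainties add in quadrature:
  (δx_1)² = 7.38;  (δx_2)² = 1.98
δΔx = √(9.36) = 3.06 cm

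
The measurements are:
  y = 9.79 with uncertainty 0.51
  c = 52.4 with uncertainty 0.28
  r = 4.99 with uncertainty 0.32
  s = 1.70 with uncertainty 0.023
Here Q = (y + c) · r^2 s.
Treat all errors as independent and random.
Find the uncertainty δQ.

340

Let u = y + c = 62.2. δu = √(δy² + δc²) = √(0.260 + 0.0784) = 0.582, so δu/u = 0.00936.
Q is then a monomial in u, r, s:
δQ/Q = √((δu/u)² + (2·δr/r)² + (1·δs/s)²) = √(8.75e-05 + 0.0164 + 0.000183) = 0.129
Q = 2630, so δQ = 0.129 × 2630 = 340.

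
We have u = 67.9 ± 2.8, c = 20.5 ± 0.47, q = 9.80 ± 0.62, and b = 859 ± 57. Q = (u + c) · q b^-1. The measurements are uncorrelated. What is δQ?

Let w = u + c = 88.4. δw = √(δu² + δc²) = √(7.84 + 0.221) = 2.84, so δw/w = 0.0321.
Q is then a monomial in w, q, b:
δQ/Q = √((δw/w)² + (1·δq/q)² + (-1·δb/b)²) = √(0.00103 + 0.00400 + 0.00440) = 0.0971
Q = 1.01, so δQ = 0.0971 × 1.01 = 0.0980.

0.0980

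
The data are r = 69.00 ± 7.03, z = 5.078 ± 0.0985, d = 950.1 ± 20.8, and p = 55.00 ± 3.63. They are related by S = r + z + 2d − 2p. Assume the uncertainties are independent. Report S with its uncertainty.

Each term contributes (cᵢ δxᵢ)² to (δS)²:
  (δr)² = 49.4;  (δz)² = 0.00970;  (2·δd)² = 1730;  (2·δp)² = 52.7
δS = √(1830) = 42.8
S = 1864.

1864 ± 42.8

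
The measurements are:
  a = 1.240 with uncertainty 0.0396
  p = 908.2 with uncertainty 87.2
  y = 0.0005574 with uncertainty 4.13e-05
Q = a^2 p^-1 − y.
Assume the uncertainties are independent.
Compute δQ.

Let w = a^2·p^-1 = 0.001693. δw/w = √((2·δa/a)² + (-1·δp/p)²) = √(0.00408 + 0.00922) = 0.115, so δw = 0.000195.
Q = w − y: δQ = √(δw² + δy²) = √(3.81e-08 + 1.71e-09) = 0.000200

0.000200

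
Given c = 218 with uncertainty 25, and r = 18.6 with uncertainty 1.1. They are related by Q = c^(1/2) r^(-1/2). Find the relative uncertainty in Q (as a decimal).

0.0645

Products/powers → add relative errors in quadrature, weighted by exponent:
  (½·δc/c)² = (0.5×0.115)² = 0.00329;  (−½·δr/r)² = (-0.5×0.0591)² = 0.000874
δQ/Q = √(0.00416) = 0.0645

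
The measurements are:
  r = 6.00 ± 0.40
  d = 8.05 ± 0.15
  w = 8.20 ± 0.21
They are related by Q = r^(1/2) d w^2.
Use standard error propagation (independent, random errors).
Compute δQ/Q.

Relative error in a monomial: (δQ/Q)² = Σ (nᵢ · δxᵢ/xᵢ)².
  (½·δr/r)² = (0.5×0.0667)² = 0.00111;  (1·δd/d)² = (1×0.0186)² = 0.000347;  (2·δw/w)² = (2×0.0256)² = 0.00262
δQ/Q = √(0.00408) = 0.0639

0.0639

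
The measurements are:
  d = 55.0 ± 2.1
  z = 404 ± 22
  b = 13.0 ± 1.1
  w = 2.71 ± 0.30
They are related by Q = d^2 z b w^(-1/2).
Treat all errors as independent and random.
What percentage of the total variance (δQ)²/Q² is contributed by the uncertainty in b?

(δQ/Q)² = (2·δd/d)² + (1·δz/z)² + (1·δb/b)² + (−½·δw/w)²
  d term: (2×0.0382)² = 0.00583
  z term: (1×0.0545)² = 0.00297
  b term: (1×0.0846)² = 0.00716
  w term: (-0.5×0.111)² = 0.00306
Total = 0.0190. Share from b = 0.00716/0.0190 = 0.376.

37.6%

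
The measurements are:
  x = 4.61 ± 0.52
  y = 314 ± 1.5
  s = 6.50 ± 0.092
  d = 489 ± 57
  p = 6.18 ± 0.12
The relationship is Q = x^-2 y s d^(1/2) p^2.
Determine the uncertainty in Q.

19200

Since Q is a product/quotient, work with relative uncertainties:
  (-2·δx/x)² = (-2×0.113)² = 0.0509;  (1·δy/y)² = (1×0.00478)² = 2.28e-05;  (1·δs/s)² = (1×0.0142)² = 0.000200;  (½·δd/d)² = (0.5×0.117)² = 0.00340;  (2·δp/p)² = (2×0.0194)² = 0.00151
δQ/Q = √(0.0560) = 0.237
Q = 81100, so δQ = 0.237 × 81100 = 19200.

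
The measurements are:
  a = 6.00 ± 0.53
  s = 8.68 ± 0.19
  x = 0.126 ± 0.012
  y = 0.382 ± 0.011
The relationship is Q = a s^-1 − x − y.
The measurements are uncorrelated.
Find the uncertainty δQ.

0.0650

Let p = a·s^-1 = 0.691. δp/p = √((1·δa/a)² + (-1·δs/s)²) = √(0.00780 + 0.000479) = 0.0910, so δp = 0.0629.
Q = p − x − y: δQ = √(δp² + δx² + δy²) = √(0.00396 + 0.000144 + 0.000121) = 0.0650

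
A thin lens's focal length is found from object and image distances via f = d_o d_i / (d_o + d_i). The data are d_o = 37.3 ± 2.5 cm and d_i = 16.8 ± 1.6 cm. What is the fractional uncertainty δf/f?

0.0689

∂f/∂d_o = (d_i/(d_o+d_i))² = 0.0964;  ∂f/∂d_i = (d_o/(d_o+d_i))² = 0.475
δf = √((∂f/∂d_o · δd_o)² + (∂f/∂d_i · δd_i)²) = √(0.0581 + 0.578) = 0.798 cm
f = 11.6 cm, so δf/f = 0.798/11.6 = 0.0689.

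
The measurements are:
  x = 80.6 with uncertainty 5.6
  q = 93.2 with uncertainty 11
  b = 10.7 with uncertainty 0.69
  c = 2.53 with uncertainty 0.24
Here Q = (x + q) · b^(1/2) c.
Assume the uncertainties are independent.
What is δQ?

177

Let u = x + q = 174. δu = √(δx² + δq²) = √(31.4 + 121) = 12.3, so δu/u = 0.0710.
Q is then a monomial in u, b, c:
δQ/Q = √((δu/u)² + (½·δb/b)² + (1·δc/c)²) = √(0.00504 + 0.00104 + 0.00900) = 0.123
Q = 1440, so δQ = 0.123 × 1440 = 177.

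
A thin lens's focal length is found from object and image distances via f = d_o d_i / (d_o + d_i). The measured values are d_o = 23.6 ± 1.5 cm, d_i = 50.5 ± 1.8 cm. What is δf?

0.720 cm

∂f/∂d_o = (d_i/(d_o+d_i))² = 0.464;  ∂f/∂d_i = (d_o/(d_o+d_i))² = 0.101
δf = √((∂f/∂d_o · δd_o)² + (∂f/∂d_i · δd_i)²) = √(0.485 + 0.0333) = 0.720 cm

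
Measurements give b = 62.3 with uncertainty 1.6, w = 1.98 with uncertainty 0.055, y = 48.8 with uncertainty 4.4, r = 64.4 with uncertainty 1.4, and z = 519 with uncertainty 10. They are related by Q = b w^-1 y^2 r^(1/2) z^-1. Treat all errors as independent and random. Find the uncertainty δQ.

For a monomial Q ∝ b, w^-1, y^2, r^(1/2), z^-1, fractional errors add in quadrature:
  (1·δb/b)² = (1×0.0257)² = 0.000660;  (-1·δw/w)² = (-1×0.0278)² = 0.000772;  (2·δy/y)² = (2×0.0902)² = 0.0325;  (½·δr/r)² = (0.5×0.0217)² = 0.000118;  (-1·δz/z)² = (-1×0.0193)² = 0.000371
δQ/Q = √(0.0344) = 0.186
Q = 1160, so δQ = 0.186 × 1160 = 215.

215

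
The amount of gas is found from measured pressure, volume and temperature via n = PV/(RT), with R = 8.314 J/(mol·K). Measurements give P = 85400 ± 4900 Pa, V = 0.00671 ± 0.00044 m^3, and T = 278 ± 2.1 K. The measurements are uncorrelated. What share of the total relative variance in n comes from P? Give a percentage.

(δn/n)² = (1·δP/P)² + (1·δV/V)² + (-1·δT/T)²
  P term: (1×0.0574)² = 0.00329
  V term: (1×0.0656)² = 0.00430
  T term: (-1×0.00755)² = 5.71e-05
Total = 0.00765. Share from P = 0.00329/0.00765 = 0.430.

43.0%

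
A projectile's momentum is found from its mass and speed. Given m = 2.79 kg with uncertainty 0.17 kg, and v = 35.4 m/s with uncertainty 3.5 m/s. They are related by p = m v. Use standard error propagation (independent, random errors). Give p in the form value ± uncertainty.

Relative error in a monomial: (δp/p)² = Σ (nᵢ · δxᵢ/xᵢ)².
  (1·δm/m)² = (1×0.0609)² = 0.00371;  (1·δv/v)² = (1×0.0989)² = 0.00978
δp/p = √(0.0135) = 0.116
p = 98.8 kg·m/s, so δp = 0.116 × 98.8 = 11.5 kg·m/s.

98.8 ± 11.5 kg·m/s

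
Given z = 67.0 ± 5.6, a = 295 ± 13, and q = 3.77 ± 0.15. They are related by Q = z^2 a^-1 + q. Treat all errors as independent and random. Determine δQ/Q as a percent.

Let p = z^2·a^-1 = 15.2. δp/p = √((2·δz/z)² + (-1·δa/a)²) = √(0.0279 + 0.00194) = 0.173, so δp = 2.63.
Q = p + q: δQ = √(δp² + δq²) = √(6.92 + 0.0225) = 2.63
Q = 19.0, so δQ/Q = 2.63/19.0 = 0.139.

13.9%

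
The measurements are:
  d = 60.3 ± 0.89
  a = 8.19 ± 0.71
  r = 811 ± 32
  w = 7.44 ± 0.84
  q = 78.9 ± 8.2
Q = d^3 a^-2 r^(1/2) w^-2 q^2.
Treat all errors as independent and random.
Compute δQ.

3.73e+06

Relative error in a monomial: (δQ/Q)² = Σ (nᵢ · δxᵢ/xᵢ)².
  (3·δd/d)² = (3×0.0148)² = 0.00196;  (-2·δa/a)² = (-2×0.0867)² = 0.0301;  (½·δr/r)² = (0.5×0.0395)² = 0.000389;  (-2·δw/w)² = (-2×0.113)² = 0.0510;  (2·δq/q)² = (2×0.104)² = 0.0432
δQ/Q = √(0.127) = 0.356
Q = 1.05e+07, so δQ = 0.356 × 1.05e+07 = 3.73e+06.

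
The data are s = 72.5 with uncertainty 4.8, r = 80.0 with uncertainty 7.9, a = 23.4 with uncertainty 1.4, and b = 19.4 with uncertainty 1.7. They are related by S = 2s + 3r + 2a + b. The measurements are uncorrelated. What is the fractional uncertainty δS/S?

For a sum/difference, combine absolute errors in quadrature:
  (2·δs)² = 92.2;  (3·δr)² = 562;  (2·δa)² = 7.84;  (δb)² = 2.89
δS = √(665) = 25.8
S = 451, so δS/S = 25.8/451 = 0.0571.

0.0571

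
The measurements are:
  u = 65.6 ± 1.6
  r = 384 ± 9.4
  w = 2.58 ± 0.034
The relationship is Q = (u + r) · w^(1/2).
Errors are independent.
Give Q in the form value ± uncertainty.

Let h = u + r = 450. δh = √(δu² + δr²) = √(2.56 + 88.4) = 9.54, so δh/h = 0.0212.
Q is then a monomial in h, w:
δQ/Q = √((δh/h)² + (½·δw/w)²) = √(0.000450 + 4.34e-05) = 0.0222
Q = 722, so δQ = 0.0222 × 722 = 16.0.

722 ± 16.0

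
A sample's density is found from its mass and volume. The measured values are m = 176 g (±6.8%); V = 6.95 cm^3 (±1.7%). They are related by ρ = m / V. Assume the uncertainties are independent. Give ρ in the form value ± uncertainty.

Since ρ is a product/quotient, work with relative uncertainties:
  (1·δm/m)² = (1×0.0680)² = 0.00462;  (-1·δV/V)² = (-1×0.0170)² = 0.000289
δρ/ρ = √(0.00491) = 0.0701
ρ = 25.3 g/cm^3, so δρ = 0.0701 × 25.3 = 1.78 g/cm^3.

25.3 ± 1.78 g/cm^3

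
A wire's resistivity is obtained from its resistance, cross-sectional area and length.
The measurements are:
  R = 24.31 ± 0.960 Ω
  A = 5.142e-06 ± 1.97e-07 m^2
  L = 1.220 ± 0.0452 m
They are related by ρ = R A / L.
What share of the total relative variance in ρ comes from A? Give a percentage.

(δρ/ρ)² = (1·δR/R)² + (1·δA/A)² + (-1·δL/L)²
  R term: (1×0.0395)² = 0.00156
  A term: (1×0.0383)² = 0.00147
  L term: (-1×0.0370)² = 0.00137
Total = 0.00440. Share from A = 0.00147/0.00440 = 0.334.

33.4%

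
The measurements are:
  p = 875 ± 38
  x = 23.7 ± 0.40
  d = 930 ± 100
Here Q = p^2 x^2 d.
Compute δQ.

Since Q is a product/quotient, work with relative uncertainties:
  (2·δp/p)² = (2×0.0434)² = 0.00754;  (2·δx/x)² = (2×0.0169)² = 0.00114;  (1·δd/d)² = (1×0.108)² = 0.0116
δQ/Q = √(0.0202) = 0.142
Q = 4e+11, so δQ = 0.142 × 4e+11 = 5.69e+10.

5.69e+10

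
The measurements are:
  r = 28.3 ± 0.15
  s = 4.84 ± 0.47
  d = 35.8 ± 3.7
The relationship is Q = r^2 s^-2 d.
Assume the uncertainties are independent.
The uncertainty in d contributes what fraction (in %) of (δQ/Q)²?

(δQ/Q)² = (2·δr/r)² + (-2·δs/s)² + (1·δd/d)²
  r term: (2×0.00530)² = 0.000112
  s term: (-2×0.0971)² = 0.0377
  d term: (1×0.103)² = 0.0107
Total = 0.0485. Share from d = 0.0107/0.0485 = 0.220.

22.0%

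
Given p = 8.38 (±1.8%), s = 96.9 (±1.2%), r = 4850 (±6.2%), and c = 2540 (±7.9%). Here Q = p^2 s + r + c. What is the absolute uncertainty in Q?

444

Let w = p^2·s = 6800. δw/w = √((2·δp/p)² + (1·δs/s)²) = √(0.00130 + 0.000144) = 0.0379, so δw = 258.
Q = w + r + c: δQ = √(δw² + δr² + δc²) = √(66700 + 90400 + 40300) = 444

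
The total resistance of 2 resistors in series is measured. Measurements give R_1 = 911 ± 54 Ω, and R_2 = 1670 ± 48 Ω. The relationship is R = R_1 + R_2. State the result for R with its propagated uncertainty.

For a sum/difference, combine absolute errors in quadrature:
  (δR_1)² = 2920;  (δR_2)² = 2300
δR = √(5220) = 72.2 Ω
R = 2580 Ω.

2580 ± 72.2 Ω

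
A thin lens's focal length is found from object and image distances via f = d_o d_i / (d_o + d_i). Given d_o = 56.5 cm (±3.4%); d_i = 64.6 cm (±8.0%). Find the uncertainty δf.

∂f/∂d_o = (d_i/(d_o+d_i))² = 0.285;  ∂f/∂d_i = (d_o/(d_o+d_i))² = 0.218
δf = √((∂f/∂d_o · δd_o)² + (∂f/∂d_i · δd_i)²) = √(0.299 + 1.27) = 1.25 cm

1.25 cm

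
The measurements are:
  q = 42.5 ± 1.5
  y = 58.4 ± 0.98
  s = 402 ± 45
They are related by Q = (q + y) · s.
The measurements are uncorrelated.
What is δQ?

4600

Let u = q + y = 101. δu = √(δq² + δy²) = √(2.25 + 0.960) = 1.79, so δu/u = 0.0178.
Q is then a monomial in u, s:
δQ/Q = √((δu/u)² + (1·δs/s)²) = √(0.000315 + 0.0125) = 0.113
Q = 40600, so δQ = 0.113 × 40600 = 4600.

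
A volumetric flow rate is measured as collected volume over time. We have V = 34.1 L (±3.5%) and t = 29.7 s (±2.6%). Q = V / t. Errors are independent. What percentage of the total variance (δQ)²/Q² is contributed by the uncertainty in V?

64.4%

(δQ/Q)² = (1·δV/V)² + (-1·δt/t)²
  V term: (1×0.0350)² = 0.00123
  t term: (-1×0.0260)² = 0.000676
Total = 0.00190. Share from V = 0.00123/0.00190 = 0.644.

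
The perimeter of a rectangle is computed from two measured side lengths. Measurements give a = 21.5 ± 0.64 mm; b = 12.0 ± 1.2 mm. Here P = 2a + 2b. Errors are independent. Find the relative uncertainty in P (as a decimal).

P is a linear combination, so absolute uncertainties add in quadrature:
  (2·δa)² = 1.64;  (2·δb)² = 5.76
δP = √(7.40) = 2.72 mm
P = 67.0 mm, so δP/P = 2.72/67.0 = 0.0406.

0.0406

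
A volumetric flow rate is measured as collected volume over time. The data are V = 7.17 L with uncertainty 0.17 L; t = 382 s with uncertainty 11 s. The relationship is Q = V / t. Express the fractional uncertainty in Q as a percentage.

3.73%

Relative error in a monomial: (δQ/Q)² = Σ (nᵢ · δxᵢ/xᵢ)².
  (1·δV/V)² = (1×0.0237)² = 0.000562;  (-1·δt/t)² = (-1×0.0288)² = 0.000829
δQ/Q = √(0.00139) = 0.0373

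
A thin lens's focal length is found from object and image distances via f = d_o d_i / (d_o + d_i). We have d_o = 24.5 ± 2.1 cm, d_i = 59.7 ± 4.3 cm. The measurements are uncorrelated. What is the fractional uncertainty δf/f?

0.0643

∂f/∂d_o = (d_i/(d_o+d_i))² = 0.503;  ∂f/∂d_i = (d_o/(d_o+d_i))² = 0.0847
δf = √((∂f/∂d_o · δd_o)² + (∂f/∂d_i · δd_i)²) = √(1.11 + 0.133) = 1.12 cm
f = 17.4 cm, so δf/f = 1.12/17.4 = 0.0643.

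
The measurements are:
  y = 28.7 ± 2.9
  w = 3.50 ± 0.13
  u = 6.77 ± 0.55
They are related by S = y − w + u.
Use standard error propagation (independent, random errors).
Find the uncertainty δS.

2.95

S is a linear combination, so absolute uncertainties add in quadrature:
  (δy)² = 8.41;  (δw)² = 0.0169;  (δu)² = 0.303
δS = √(8.73) = 2.95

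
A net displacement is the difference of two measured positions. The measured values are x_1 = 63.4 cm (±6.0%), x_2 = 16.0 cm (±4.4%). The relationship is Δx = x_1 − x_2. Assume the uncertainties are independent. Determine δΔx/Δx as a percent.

8.16%

Absolute uncertainties add in quadrature for a linear combination:
  (δx_1)² = 14.5;  (δx_2)² = 0.496
δΔx = √(15.0) = 3.87 cm
Δx = 47.4 cm, so δΔx/Δx = 3.87/47.4 = 0.0816.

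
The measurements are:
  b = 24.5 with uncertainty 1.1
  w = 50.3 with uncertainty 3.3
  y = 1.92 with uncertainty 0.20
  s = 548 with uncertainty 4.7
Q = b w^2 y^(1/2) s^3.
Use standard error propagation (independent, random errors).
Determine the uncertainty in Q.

Each factor contributes (exponent × relative error)² to (δQ/Q)²:
  (1·δb/b)² = (1×0.0449)² = 0.00202;  (2·δw/w)² = (2×0.0656)² = 0.0172;  (½·δy/y)² = (0.5×0.104)² = 0.00271;  (3·δs/s)² = (3×0.00858)² = 0.000662
δQ/Q = √(0.0226) = 0.150
Q = 1.41e+13, so δQ = 0.150 × 1.41e+13 = 2.13e+12.

2.13e+12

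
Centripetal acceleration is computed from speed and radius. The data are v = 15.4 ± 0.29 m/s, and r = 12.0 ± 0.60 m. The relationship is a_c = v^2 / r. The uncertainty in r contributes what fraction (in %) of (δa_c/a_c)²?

(δa_c/a_c)² = (2·δv/v)² + (-1·δr/r)²
  v term: (2×0.0188)² = 0.00142
  r term: (-1×0.0500)² = 0.00250
Total = 0.00392. Share from r = 0.00250/0.00392 = 0.638.

63.8%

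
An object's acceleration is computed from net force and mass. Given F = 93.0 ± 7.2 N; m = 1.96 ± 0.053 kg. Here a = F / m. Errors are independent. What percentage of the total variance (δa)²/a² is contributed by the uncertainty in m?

10.9%

(δa/a)² = (1·δF/F)² + (-1·δm/m)²
  F term: (1×0.0774)² = 0.00599
  m term: (-1×0.0270)² = 0.000731
Total = 0.00672. Share from m = 0.000731/0.00672 = 0.109.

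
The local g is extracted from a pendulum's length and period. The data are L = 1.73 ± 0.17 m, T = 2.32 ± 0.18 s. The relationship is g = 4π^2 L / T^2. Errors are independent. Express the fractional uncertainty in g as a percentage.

18.4%

Products/powers → add relative errors in quadrature, weighted by exponent:
  (1·δL/L)² = (1×0.0983)² = 0.00966;  (-2·δT/T)² = (-2×0.0776)² = 0.0241
δg/g = √(0.0337) = 0.184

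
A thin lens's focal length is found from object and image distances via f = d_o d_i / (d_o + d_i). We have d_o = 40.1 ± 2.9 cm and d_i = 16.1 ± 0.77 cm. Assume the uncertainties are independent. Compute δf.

0.459 cm

∂f/∂d_o = (d_i/(d_o+d_i))² = 0.0821;  ∂f/∂d_i = (d_o/(d_o+d_i))² = 0.509
δf = √((∂f/∂d_o · δd_o)² + (∂f/∂d_i · δd_i)²) = √(0.0566 + 0.154) = 0.459 cm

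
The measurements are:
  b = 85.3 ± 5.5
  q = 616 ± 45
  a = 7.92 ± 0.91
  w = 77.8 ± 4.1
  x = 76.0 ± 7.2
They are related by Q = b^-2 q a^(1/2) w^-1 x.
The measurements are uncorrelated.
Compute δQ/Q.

0.192

Each factor contributes (exponent × relative error)² to (δQ/Q)²:
  (-2·δb/b)² = (-2×0.0645)² = 0.0166;  (1·δq/q)² = (1×0.0731)² = 0.00534;  (½·δa/a)² = (0.5×0.115)² = 0.00330;  (-1·δw/w)² = (-1×0.0527)² = 0.00278;  (1·δx/x)² = (1×0.0947)² = 0.00898
δQ/Q = √(0.0370) = 0.192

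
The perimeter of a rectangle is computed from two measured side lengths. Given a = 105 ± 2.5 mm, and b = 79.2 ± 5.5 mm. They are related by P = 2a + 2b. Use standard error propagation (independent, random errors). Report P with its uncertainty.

P is a linear combination, so absolute uncertainties add in quadrature:
  (2·δa)² = 25.0;  (2·δb)² = 121
δP = √(146) = 12.1 mm
P = 368 mm.

368 ± 12.1 mm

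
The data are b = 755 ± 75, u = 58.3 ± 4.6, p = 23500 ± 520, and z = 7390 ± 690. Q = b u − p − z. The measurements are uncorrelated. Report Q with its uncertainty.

Let w = b·u = 44000. δw/w = √((1·δb/b)² + (1·δu/u)²) = √(0.00987 + 0.00623) = 0.127, so δw = 5580.
Q = w − p − z: δQ = √(δw² + δp² + δz²) = √(3.12e+07 + 2.7e+05 + 4.76e+05) = 5650
Q = 13100.

13100 ± 5650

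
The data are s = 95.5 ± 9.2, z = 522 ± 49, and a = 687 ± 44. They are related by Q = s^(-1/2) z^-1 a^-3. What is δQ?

1.33e-13

Products/powers → add relative errors in quadrature, weighted by exponent:
  (−½·δs/s)² = (-0.5×0.0963)² = 0.00232;  (-1·δz/z)² = (-1×0.0939)² = 0.00881;  (-3·δa/a)² = (-3×0.0640)² = 0.0369
δQ/Q = √(0.0480) = 0.219
Q = 6.05e-13, so δQ = 0.219 × 6.05e-13 = 1.33e-13.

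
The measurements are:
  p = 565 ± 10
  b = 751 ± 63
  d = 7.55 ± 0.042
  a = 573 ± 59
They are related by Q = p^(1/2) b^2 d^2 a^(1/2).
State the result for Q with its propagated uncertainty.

Each factor contributes (exponent × relative error)² to (δQ/Q)²:
  (½·δp/p)² = (0.5×0.0177)² = 7.83e-05;  (2·δb/b)² = (2×0.0839)² = 0.0281;  (2·δd/d)² = (2×0.00556)² = 0.000124;  (½·δa/a)² = (0.5×0.103)² = 0.00265
δQ/Q = √(0.0310) = 0.176
Q = 1.83e+10, so δQ = 0.176 × 1.83e+10 = 3.22e+09.

(1.83 ± 0.322) × 10^10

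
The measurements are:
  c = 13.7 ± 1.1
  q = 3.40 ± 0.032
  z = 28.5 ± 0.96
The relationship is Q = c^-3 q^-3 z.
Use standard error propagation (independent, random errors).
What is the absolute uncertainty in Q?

6.9e-05

For a monomial Q ∝ c^-3, q^-3, z, fractional errors add in quadrature:
  (-3·δc/c)² = (-3×0.0803)² = 0.0580;  (-3·δq/q)² = (-3×0.00941)² = 0.000797;  (1·δz/z)² = (1×0.0337)² = 0.00113
δQ/Q = √(0.0600) = 0.245
Q = 0.000282, so δQ = 0.245 × 0.000282 = 6.9e-05.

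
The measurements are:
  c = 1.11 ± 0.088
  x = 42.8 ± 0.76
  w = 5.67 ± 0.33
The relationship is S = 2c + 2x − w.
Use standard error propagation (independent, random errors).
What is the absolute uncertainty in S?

Sums and differences: (δS)² = Σ (cᵢ δxᵢ)².
  (2·δc)² = 0.0310;  (2·δx)² = 2.31;  (δw)² = 0.109
δS = √(2.45) = 1.57

1.57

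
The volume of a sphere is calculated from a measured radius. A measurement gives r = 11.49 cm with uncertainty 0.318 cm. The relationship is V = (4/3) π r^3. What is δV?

528 cm^3

V ∝ r^3, so δV/V = |3| · δr/r = 3 × 0.0277 = 0.0830.
V = 6354 cm^3, so δV = 0.0830 × 6354 = 528 cm^3.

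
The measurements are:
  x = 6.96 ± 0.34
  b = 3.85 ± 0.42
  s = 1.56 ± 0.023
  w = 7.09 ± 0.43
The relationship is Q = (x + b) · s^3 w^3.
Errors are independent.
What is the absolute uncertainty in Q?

Let u = x + b = 10.8. δu = √(δx² + δb²) = √(0.116 + 0.176) = 0.540, so δu/u = 0.0500.
Q is then a monomial in u, s, w:
δQ/Q = √((δu/u)² + (3·δs/s)² + (3·δw/w)²) = √(0.00250 + 0.00196 + 0.0331) = 0.194
Q = 14600, so δQ = 0.194 × 14600 = 2830.

2830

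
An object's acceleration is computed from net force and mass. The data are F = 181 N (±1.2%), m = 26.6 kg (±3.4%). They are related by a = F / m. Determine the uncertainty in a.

Each factor contributes (exponent × relative error)² to (δa/a)²:
  (1·δF/F)² = (1×0.0120)² = 0.000144;  (-1·δm/m)² = (-1×0.0340)² = 0.00116
δa/a = √(0.00130) = 0.0361
a = 6.80 m/s^2, so δa = 0.0361 × 6.80 = 0.245 m/s^2.

0.245 m/s^2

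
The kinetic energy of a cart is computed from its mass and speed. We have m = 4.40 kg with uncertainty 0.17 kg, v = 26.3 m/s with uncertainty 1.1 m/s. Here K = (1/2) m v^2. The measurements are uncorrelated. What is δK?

140 J

Since K is a product/quotient, work with relative uncertainties:
  (1·δm/m)² = (1×0.0386)² = 0.00149;  (2·δv/v)² = (2×0.0418)² = 0.00700
δK/K = √(0.00849) = 0.0921
K = 1520 J, so δK = 0.0921 × 1520 = 140 J.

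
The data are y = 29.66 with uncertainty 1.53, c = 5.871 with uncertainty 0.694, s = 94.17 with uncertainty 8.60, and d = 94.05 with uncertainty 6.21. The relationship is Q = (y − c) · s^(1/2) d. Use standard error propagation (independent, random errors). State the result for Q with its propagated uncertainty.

Let u = y − c = 23.79. δu = √(δy² + δc²) = √(2.34 + 0.482) = 1.68, so δu/u = 0.0706.
Q is then a monomial in u, s, d:
δQ/Q = √((δu/u)² + (½·δs/s)² + (1·δd/d)²) = √(0.00499 + 0.00209 + 0.00436) = 0.107
Q = 21710, so δQ = 0.107 × 21710 = 2320.

21710 ± 2320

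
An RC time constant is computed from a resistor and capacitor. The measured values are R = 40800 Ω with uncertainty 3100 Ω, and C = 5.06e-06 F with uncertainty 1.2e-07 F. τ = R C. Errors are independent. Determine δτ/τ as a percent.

τ is a product of powers, so relative uncertainties combine in quadrature:
  (1·δR/R)² = (1×0.0760)² = 0.00577;  (1·δC/C)² = (1×0.0237)² = 0.000562
δτ/τ = √(0.00634) = 0.0796

7.96%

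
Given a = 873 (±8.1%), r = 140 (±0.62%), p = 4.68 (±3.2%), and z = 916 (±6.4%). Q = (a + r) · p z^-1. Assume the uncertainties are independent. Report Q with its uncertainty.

Let u = a + r = 1010. δu = √(δa² + δr²) = √(5000 + 0.753) = 70.7, so δu/u = 0.0698.
Q is then a monomial in u, p, z:
δQ/Q = √((δu/u)² + (1·δp/p)² + (-1·δz/z)²) = √(0.00487 + 0.00102 + 0.00410) = 0.1000
Q = 5.18, so δQ = 0.1000 × 5.18 = 0.517.

5.18 ± 0.517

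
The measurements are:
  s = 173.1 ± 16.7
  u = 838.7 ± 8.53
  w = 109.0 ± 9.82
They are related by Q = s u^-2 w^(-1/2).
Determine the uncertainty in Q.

For a monomial Q ∝ s, u^-2, w^(-1/2), fractional errors add in quadrature:
  (1·δs/s)² = (1×0.0965)² = 0.00931;  (-2·δu/u)² = (-2×0.0102)² = 0.000414;  (−½·δw/w)² = (-0.5×0.0901)² = 0.00203
δQ/Q = √(0.0118) = 0.108
Q = 2.357e-05, so δQ = 0.108 × 2.357e-05 = 2.56e-06.

2.56e-06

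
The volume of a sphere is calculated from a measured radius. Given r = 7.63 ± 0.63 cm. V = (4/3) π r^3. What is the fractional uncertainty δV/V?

0.248

Products/powers → add relative errors in quadrature, weighted by exponent:
  (3·δr/r)² = (3×0.0826)² = 0.0614
δV/V = √(0.0614) = 0.248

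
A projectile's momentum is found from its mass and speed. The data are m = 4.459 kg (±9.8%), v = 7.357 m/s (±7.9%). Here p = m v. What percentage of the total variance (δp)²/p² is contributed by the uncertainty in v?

(δp/p)² = (1·δm/m)² + (1·δv/v)²
  m term: (1×0.0980)² = 0.00960
  v term: (1×0.0790)² = 0.00624
Total = 0.0158. Share from v = 0.00624/0.0158 = 0.394.

39.4%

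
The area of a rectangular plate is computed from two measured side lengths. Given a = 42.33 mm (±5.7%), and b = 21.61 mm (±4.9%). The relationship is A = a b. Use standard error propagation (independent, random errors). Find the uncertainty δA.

68.8 mm^2

Each factor contributes (exponent × relative error)² to (δA/A)²:
  (1·δa/a)² = (1×0.0570)² = 0.00325;  (1·δb/b)² = (1×0.0490)² = 0.00240
δA/A = √(0.00565) = 0.0752
A = 914.8 mm^2, so δA = 0.0752 × 914.8 = 68.8 mm^2.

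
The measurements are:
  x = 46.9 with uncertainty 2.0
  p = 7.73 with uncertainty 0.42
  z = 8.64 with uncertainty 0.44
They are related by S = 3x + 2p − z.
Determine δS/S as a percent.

4.12%

For a sum/difference, combine absolute errors in quadrature:
  (3·δx)² = 36.0;  (2·δp)² = 0.706;  (δz)² = 0.194
δS = √(36.9) = 6.07
S = 148, so δS/S = 6.07/148 = 0.0412.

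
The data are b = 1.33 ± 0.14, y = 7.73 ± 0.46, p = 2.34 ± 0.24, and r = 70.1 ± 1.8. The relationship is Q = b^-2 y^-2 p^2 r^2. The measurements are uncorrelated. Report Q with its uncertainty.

Products/powers → add relative errors in quadrature, weighted by exponent:
  (-2·δb/b)² = (-2×0.105)² = 0.0443;  (-2·δy/y)² = (-2×0.0595)² = 0.0142;  (2·δp/p)² = (2×0.103)² = 0.0421;  (2·δr/r)² = (2×0.0257)² = 0.00264
δQ/Q = √(0.103) = 0.321
Q = 255, so δQ = 0.321 × 255 = 81.8.

255 ± 81.8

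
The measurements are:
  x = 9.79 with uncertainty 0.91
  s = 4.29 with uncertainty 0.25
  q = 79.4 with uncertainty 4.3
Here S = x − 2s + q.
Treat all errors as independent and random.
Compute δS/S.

0.0549

S is a linear combination, so absolute uncertainties add in quadrature:
  (δx)² = 0.828;  (2·δs)² = 0.250;  (δq)² = 18.5
δS = √(19.6) = 4.42
S = 80.6, so δS/S = 4.42/80.6 = 0.0549.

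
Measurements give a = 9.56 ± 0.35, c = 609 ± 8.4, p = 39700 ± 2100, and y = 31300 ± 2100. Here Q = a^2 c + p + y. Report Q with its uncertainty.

Let w = a^2·c = 55700. δw/w = √((2·δa/a)² + (1·δc/c)²) = √(0.00536 + 0.000190) = 0.0745, so δw = 4150.
Q = w + p + y: δQ = √(δw² + δp² + δy²) = √(1.72e+07 + 4.41e+06 + 4.41e+06) = 5100
Q = 1.27e+05.

(1.27 ± 0.0510) × 10^5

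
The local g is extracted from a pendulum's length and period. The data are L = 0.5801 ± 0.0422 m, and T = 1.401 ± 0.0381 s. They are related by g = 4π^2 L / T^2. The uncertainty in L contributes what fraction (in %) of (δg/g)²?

64.1%

(δg/g)² = (1·δL/L)² + (-2·δT/T)²
  L term: (1×0.0727)² = 0.00529
  T term: (-2×0.0272)² = 0.00296
Total = 0.00825. Share from L = 0.00529/0.00825 = 0.641.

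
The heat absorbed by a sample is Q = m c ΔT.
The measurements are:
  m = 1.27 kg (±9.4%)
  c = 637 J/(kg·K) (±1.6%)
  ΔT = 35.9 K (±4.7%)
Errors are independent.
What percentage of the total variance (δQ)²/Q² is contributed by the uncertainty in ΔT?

(δQ/Q)² = (1·δm/m)² + (1·δc/c)² + (1·δΔT/ΔT)²
  m term: (1×0.0940)² = 0.00884
  c term: (1×0.0160)² = 0.000256
  ΔT term: (1×0.0470)² = 0.00221
Total = 0.0113. Share from ΔT = 0.00221/0.0113 = 0.195.

19.5%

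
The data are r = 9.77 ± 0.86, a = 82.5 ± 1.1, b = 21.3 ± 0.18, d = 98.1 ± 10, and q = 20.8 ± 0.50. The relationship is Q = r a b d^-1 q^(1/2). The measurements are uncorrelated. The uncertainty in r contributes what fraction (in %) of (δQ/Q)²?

41.8%

(δQ/Q)² = (1·δr/r)² + (1·δa/a)² + (1·δb/b)² + (-1·δd/d)² + (½·δq/q)²
  r term: (1×0.0880)² = 0.00775
  a term: (1×0.0133)² = 0.000178
  b term: (1×0.00845)² = 7.14e-05
  d term: (-1×0.102)² = 0.0104
  q term: (0.5×0.0240)² = 0.000144
Total = 0.0185. Share from r = 0.00775/0.0185 = 0.418.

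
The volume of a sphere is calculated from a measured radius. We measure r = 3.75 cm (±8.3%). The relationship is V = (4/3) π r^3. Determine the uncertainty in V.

55.0 cm^3

V ∝ r^3, so δV/V = |3| · δr/r = 3 × 0.0830 = 0.249.
V = 221 cm^3, so δV = 0.249 × 221 = 55.0 cm^3.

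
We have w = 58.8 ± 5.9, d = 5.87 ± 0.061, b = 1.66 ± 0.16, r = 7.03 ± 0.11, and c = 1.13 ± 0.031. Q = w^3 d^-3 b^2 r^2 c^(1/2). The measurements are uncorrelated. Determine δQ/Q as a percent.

36.0%

Products/powers → add relative errors in quadrature, weighted by exponent:
  (3·δw/w)² = (3×0.100)² = 0.0906;  (-3·δd/d)² = (-3×0.0104)² = 0.000972;  (2·δb/b)² = (2×0.0964)² = 0.0372;  (2·δr/r)² = (2×0.0156)² = 0.000979;  (½·δc/c)² = (0.5×0.0274)² = 0.000188
δQ/Q = √(0.130) = 0.360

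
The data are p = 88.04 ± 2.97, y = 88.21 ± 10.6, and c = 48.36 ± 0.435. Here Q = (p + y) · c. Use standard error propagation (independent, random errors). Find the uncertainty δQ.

Let u = p + y = 176.2. δu = √(δp² + δy²) = √(8.82 + 112) = 11.0, so δu/u = 0.0625.
Q is then a monomial in u, c:
δQ/Q = √((δu/u)² + (1·δc/c)²) = √(0.00390 + 8.09e-05) = 0.0631
Q = 8523, so δQ = 0.0631 × 8523 = 538.

538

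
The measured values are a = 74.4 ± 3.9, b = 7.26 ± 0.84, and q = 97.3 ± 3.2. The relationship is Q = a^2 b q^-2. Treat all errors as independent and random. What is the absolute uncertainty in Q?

Relative error in a monomial: (δQ/Q)² = Σ (nᵢ · δxᵢ/xᵢ)².
  (2·δa/a)² = (2×0.0524)² = 0.0110;  (1·δb/b)² = (1×0.116)² = 0.0134;  (-2·δq/q)² = (-2×0.0329)² = 0.00433
δQ/Q = √(0.0287) = 0.169
Q = 4.24, so δQ = 0.169 × 4.24 = 0.719.

0.719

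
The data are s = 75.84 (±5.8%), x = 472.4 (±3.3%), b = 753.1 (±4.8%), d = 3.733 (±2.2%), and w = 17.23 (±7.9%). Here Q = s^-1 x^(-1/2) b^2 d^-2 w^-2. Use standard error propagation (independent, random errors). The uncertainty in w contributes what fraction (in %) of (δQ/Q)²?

(δQ/Q)² = (-1·δs/s)² + (−½·δx/x)² + (2·δb/b)² + (-2·δd/d)² + (-2·δw/w)²
  s term: (-1×0.0580)² = 0.00336
  x term: (-0.5×0.0330)² = 0.000272
  b term: (2×0.0480)² = 0.00922
  d term: (-2×0.0220)² = 0.00194
  w term: (-2×0.0790)² = 0.0250
Total = 0.0398. Share from w = 0.0250/0.0398 = 0.628.

62.8%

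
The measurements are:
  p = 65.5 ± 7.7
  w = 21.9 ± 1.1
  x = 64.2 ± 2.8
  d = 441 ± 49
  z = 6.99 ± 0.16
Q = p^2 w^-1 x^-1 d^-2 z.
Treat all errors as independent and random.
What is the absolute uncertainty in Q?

Relative error in a monomial: (δQ/Q)² = Σ (nᵢ · δxᵢ/xᵢ)².
  (2·δp/p)² = (2×0.118)² = 0.0553;  (-1·δw/w)² = (-1×0.0502)² = 0.00252;  (-1·δx/x)² = (-1×0.0436)² = 0.00190;  (-2·δd/d)² = (-2×0.111)² = 0.0494;  (1·δz/z)² = (1×0.0229)² = 0.000524
δQ/Q = √(0.110) = 0.331
Q = 0.000110, so δQ = 0.331 × 0.000110 = 3.63e-05.

3.63e-05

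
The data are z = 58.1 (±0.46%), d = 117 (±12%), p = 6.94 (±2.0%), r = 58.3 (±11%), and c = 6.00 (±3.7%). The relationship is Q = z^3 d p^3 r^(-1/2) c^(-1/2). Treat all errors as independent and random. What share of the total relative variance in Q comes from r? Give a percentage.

(δQ/Q)² = (3·δz/z)² + (1·δd/d)² + (3·δp/p)² + (−½·δr/r)² + (−½·δc/c)²
  z term: (3×0.00460)² = 0.000190
  d term: (1×0.120)² = 0.0144
  p term: (3×0.0200)² = 0.00360
  r term: (-0.5×0.110)² = 0.00302
  c term: (-0.5×0.0370)² = 0.000342
Total = 0.0216. Share from r = 0.00302/0.0216 = 0.140.

14.0%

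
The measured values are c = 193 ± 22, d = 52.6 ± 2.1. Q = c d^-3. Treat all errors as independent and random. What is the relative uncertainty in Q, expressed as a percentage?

Since Q is a product/quotient, work with relative uncertainties:
  (1·δc/c)² = (1×0.114)² = 0.0130;  (-3·δd/d)² = (-3×0.0399)² = 0.0143
δQ/Q = √(0.0273) = 0.165

16.5%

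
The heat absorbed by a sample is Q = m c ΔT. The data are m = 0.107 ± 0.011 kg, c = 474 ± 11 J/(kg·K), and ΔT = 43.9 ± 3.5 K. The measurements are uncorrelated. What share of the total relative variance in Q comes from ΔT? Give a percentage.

(δQ/Q)² = (1·δm/m)² + (1·δc/c)² + (1·δΔT/ΔT)²
  m term: (1×0.103)² = 0.0106
  c term: (1×0.0232)² = 0.000539
  ΔT term: (1×0.0797)² = 0.00636
Total = 0.0175. Share from ΔT = 0.00636/0.0175 = 0.364.

36.4%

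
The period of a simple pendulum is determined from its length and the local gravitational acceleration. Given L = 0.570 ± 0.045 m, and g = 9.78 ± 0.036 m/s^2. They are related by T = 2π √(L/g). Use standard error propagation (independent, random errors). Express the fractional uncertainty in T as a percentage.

3.95%

T is a product of powers, so relative uncertainties combine in quadrature:
  (½·δL/L)² = (0.5×0.0789)² = 0.00156;  (−½·δg/g)² = (-0.5×0.00368)² = 3.39e-06
δT/T = √(0.00156) = 0.0395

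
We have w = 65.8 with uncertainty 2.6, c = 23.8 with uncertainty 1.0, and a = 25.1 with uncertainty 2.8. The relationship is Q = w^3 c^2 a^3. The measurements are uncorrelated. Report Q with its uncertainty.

Since Q is a product/quotient, work with relative uncertainties:
  (3·δw/w)² = (3×0.0395)² = 0.0141;  (2·δc/c)² = (2×0.0420)² = 0.00706;  (3·δa/a)² = (3×0.112)² = 0.112
δQ/Q = √(0.133) = 0.365
Q = 2.55e+12, so δQ = 0.365 × 2.55e+12 = 9.31e+11.

(2.55 ± 0.931) × 10^12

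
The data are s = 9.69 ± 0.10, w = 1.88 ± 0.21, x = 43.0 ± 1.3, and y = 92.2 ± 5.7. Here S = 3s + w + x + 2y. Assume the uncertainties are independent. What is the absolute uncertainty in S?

For a sum/difference, combine absolute errors in quadrature:
  (3·δs)² = 0.0900;  (δw)² = 0.0441;  (δx)² = 1.69;  (2·δy)² = 130
δS = √(132) = 11.5

11.5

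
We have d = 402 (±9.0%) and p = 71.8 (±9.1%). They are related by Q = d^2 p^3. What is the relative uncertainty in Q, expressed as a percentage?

32.7%

Q is a product of powers, so relative uncertainties combine in quadrature:
  (2·δd/d)² = (2×0.0900)² = 0.0324;  (3·δp/p)² = (3×0.0910)² = 0.0745
δQ/Q = √(0.107) = 0.327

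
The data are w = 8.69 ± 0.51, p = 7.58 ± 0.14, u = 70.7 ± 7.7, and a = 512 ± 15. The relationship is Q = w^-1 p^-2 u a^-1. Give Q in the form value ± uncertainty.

(2.77 ± 0.366) × 10^-4

Since Q is a product/quotient, work with relative uncertainties:
  (-1·δw/w)² = (-1×0.0587)² = 0.00344;  (-2·δp/p)² = (-2×0.0185)² = 0.00136;  (1·δu/u)² = (1×0.109)² = 0.0119;  (-1·δa/a)² = (-1×0.0293)² = 0.000858
δQ/Q = √(0.0175) = 0.132
Q = 0.000277, so δQ = 0.132 × 0.000277 = 3.66e-05.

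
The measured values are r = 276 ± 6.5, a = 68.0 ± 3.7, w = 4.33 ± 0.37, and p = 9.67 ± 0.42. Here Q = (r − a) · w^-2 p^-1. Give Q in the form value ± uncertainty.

Let u = r − a = 208. δu = √(δr² + δa²) = √(42.2 + 13.7) = 7.48, so δu/u = 0.0360.
Q is then a monomial in u, w, p:
δQ/Q = √((δu/u)² + (-2·δw/w)² + (-1·δp/p)²) = √(0.00129 + 0.0292 + 0.00189) = 0.180
Q = 1.15, so δQ = 0.180 × 1.15 = 0.206.

1.15 ± 0.206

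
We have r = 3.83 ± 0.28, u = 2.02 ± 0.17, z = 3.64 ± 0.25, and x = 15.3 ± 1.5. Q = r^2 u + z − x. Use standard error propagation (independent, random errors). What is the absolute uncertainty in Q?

5.23

Let p = r^2·u = 29.6. δp/p = √((2·δr/r)² + (1·δu/u)²) = √(0.0214 + 0.00708) = 0.169, so δp = 5.00.
Q = p + z − x: δQ = √(δp² + δz² + δx²) = √(25.0 + 0.0625 + 2.25) = 5.23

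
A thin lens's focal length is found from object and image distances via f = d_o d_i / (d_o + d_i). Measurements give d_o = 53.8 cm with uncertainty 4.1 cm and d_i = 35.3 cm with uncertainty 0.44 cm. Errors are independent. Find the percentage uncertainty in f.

∂f/∂d_o = (d_i/(d_o+d_i))² = 0.157;  ∂f/∂d_i = (d_o/(d_o+d_i))² = 0.365
δf = √((∂f/∂d_o · δd_o)² + (∂f/∂d_i · δd_i)²) = √(0.414 + 0.0257) = 0.663 cm
f = 21.3 cm, so δf/f = 0.663/21.3 = 0.0311.

3.11%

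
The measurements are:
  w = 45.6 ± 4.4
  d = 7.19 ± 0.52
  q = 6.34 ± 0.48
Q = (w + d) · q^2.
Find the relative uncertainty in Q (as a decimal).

Let u = w + d = 52.8. δu = √(δw² + δd²) = √(19.4 + 0.270) = 4.43, so δu/u = 0.0839.
Q is then a monomial in u, q:
δQ/Q = √((δu/u)² + (2·δq/q)²) = √(0.00704 + 0.0229) = 0.173

0.173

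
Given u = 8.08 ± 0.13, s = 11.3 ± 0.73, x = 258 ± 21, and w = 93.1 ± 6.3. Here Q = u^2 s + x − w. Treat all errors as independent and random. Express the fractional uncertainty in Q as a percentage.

Let p = u^2·s = 738. δp/p = √((2·δu/u)² + (1·δs/s)²) = √(0.00104 + 0.00417) = 0.0722, so δp = 53.2.
Q = p + x − w: δQ = √(δp² + δx² + δw²) = √(2830 + 441 + 39.7) = 57.6
Q = 903, so δQ/Q = 57.6/903 = 0.0638.

6.38%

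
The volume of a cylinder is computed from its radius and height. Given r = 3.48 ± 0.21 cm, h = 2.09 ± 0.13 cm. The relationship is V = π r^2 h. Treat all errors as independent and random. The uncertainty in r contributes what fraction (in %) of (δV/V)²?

(δV/V)² = (2·δr/r)² + (1·δh/h)²
  r term: (2×0.0603)² = 0.0146
  h term: (1×0.0622)² = 0.00387
Total = 0.0184. Share from r = 0.0146/0.0184 = 0.790.

79.0%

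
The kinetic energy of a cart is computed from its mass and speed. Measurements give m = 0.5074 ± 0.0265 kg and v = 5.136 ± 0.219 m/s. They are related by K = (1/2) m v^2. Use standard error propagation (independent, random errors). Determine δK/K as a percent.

10.0%

Each factor contributes (exponent × relative error)² to (δK/K)²:
  (1·δm/m)² = (1×0.0522)² = 0.00273;  (2·δv/v)² = (2×0.0426)² = 0.00727
δK/K = √(0.0100) = 0.100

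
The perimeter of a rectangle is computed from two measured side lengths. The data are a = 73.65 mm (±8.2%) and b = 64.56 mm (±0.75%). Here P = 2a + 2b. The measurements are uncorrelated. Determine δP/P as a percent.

4.38%

For a sum/difference, combine absolute errors in quadrature:
  (2·δa)² = 146;  (2·δb)² = 0.938
δP = √(147) = 12.1 mm
P = 276.4 mm, so δP/P = 12.1/276.4 = 0.0438.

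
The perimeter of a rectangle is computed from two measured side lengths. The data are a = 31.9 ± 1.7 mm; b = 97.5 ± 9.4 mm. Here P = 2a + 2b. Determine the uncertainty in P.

19.1 mm

P is a linear combination, so absolute uncertainties add in quadrature:
  (2·δa)² = 11.6;  (2·δb)² = 353
δP = √(365) = 19.1 mm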